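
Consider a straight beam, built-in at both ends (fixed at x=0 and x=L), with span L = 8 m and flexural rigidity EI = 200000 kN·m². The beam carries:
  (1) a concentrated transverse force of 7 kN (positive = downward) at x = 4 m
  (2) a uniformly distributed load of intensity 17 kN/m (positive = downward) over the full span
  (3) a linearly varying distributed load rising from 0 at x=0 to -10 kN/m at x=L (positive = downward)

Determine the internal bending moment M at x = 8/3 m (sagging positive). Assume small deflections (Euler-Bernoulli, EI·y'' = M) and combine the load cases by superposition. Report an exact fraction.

Load 1 — point force P=7 kN at a=4 m (b=L-a=4):
  M_1 = Pb²(3a+b)x/L³ - Pab²/L²  [x≤a] = 7·4²·(3·4+4)·(8/3)/8³ - 7·4·4²/8² = 7/3 kN·m
Load 2 — uniform load w=17 kN/m over full span:
  M_2 = wLx/2 - wL²/12 - wx²/2 = 17·8·(8/3)/2 - 17·8²/12 - 17·(8/3)²/2 = 272/9 kN·m
Load 3 — triangular load w₀=-10 kN/m (0→w₀ over full span):
  M_3 = 3w₀Lx/20 - w₀L²/30 - w₀x³/(6L) = 3·(-10)·8·(8/3)/20 - (-10)·8²/30 - (-10)·(8/3)³/(6·8) = -544/81 kN·m
Superposition: M = Σ M_i = 2093/81 kN·m ≈ 25.839506 kN·m

M(8/3) = 2093/81 kN·m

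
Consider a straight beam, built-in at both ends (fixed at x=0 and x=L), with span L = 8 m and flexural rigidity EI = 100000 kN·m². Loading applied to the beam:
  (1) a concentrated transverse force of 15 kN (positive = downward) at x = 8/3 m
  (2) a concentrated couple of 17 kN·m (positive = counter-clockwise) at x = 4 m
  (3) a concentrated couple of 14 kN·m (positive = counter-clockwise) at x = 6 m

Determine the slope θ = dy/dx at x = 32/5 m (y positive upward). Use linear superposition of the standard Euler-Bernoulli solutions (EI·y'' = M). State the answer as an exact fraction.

θ(32/5) = 149/1125000 rad

Load 1 — point force P=15 kN at a=8/3 m (b=L-a=16/3):
  θ_1 = Pa²(L-x)(2bL-(3b+a)(L-x))/(2L³EI)  [x>a] = 15·(8/3)²·(8-(32/5))·(2·(16/3)·8-(3·(16/3)+(8/3))·(8-(32/5)))/(2·8³·100000) = 13/140625 rad
Load 2 — applied couple M₀=17 kN·m at a=4 m (b=L-a=4):
  θ_2 = (R_Ax²/2 - M_Ax - M₀(x-a))/EI  [x>a] with R_A=51/16, M_A=17/4 = ((51/16)·(32/5)²/2 - (17/4)·(32/5) - 17·((32/5)-4))/100000 = -17/625000 rad
Load 3 — applied couple M₀=14 kN·m at a=6 m (b=L-a=2):
  θ_3 = (R_Ax²/2 - M_Ax - M₀(x-a))/EI  [x>a] with R_A=63/32, M_A=35/8 = ((63/32)·(32/5)²/2 - (35/8)·(32/5) - 14·((32/5)-6))/100000 = 21/312500 rad
Superposition: θ = Σ θ_i = 149/1125000 rad ≈ 0.000132 rad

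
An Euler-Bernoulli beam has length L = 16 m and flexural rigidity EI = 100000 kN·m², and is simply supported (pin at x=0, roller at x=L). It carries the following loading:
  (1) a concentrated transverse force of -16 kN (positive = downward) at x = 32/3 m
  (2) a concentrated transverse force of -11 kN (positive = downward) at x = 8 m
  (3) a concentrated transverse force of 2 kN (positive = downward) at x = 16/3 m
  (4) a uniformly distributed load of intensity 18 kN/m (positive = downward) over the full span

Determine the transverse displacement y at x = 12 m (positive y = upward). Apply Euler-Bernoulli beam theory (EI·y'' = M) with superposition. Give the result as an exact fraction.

y(12) = -5341/56250 m

Load 1 — point force P=-16 kN at a=32/3 m (b=L-a=16/3):
  y_1 = -Pa(L-x)(2Lx-a²-x²)/(6LEI)  [x>a] = -(-16)·(32/3)·(16-12)·(2·16·12-(32/3)²-12²)/(6·16·100000) = 2272/253125 m
Load 2 — point force P=-11 kN at a=8 m (b=L-a=8):
  y_2 = -Pa(L-x)(2Lx-a²-x²)/(6LEI)  [x>a] = -(-11)·8·(16-12)·(2·16·12-8²-12²)/(6·16·100000) = 121/18750 m
Load 3 — point force P=2 kN at a=16/3 m (b=L-a=32/3):
  y_3 = -Pa(L-x)(2Lx-a²-x²)/(6LEI)  [x>a] = -2·(16/3)·(16-12)·(2·16·12-(16/3)²-12²)/(6·16·100000) = -238/253125 m
Load 4 — uniform load w=18 kN/m over full span:
  y_4 = -wx(L³-2Lx²+x³)/(24EI) = -18·12·(16³-2·16·12²+12³)/(24·100000) = -342/3125 m
Superposition: y = Σ y_i = -5341/56250 m ≈ -0.094951 m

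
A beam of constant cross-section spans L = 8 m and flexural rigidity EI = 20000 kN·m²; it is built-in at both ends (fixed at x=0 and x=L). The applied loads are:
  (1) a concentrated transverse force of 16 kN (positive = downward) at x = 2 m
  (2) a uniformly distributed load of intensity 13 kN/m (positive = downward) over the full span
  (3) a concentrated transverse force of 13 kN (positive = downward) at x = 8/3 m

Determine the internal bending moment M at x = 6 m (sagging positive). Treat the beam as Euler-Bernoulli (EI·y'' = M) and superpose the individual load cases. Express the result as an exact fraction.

Load 1 — point force P=16 kN at a=2 m (b=L-a=6):
  M_1 = Pa²(a+3b)(L-x)/L³ - Pa²b/L²  [x>a] = 16·2²·(2+3·6)·(8-6)/8³ - 16·2²·6/8² = -1 kN·m
Load 2 — uniform load w=13 kN/m over full span:
  M_2 = wLx/2 - wL²/12 - wx²/2 = 13·8·6/2 - 13·8²/12 - 13·6²/2 = 26/3 kN·m
Load 3 — point force P=13 kN at a=8/3 m (b=L-a=16/3):
  M_3 = Pa²(a+3b)(L-x)/L³ - Pa²b/L²  [x>a] = 13·(8/3)²·((8/3)+3·(16/3))·(8-6)/8³ - 13·(8/3)²·(16/3)/8² = -26/27 kN·m
Superposition: M = Σ M_i = 181/27 kN·m ≈ 6.703704 kN·m

M(6) = 181/27 kN·m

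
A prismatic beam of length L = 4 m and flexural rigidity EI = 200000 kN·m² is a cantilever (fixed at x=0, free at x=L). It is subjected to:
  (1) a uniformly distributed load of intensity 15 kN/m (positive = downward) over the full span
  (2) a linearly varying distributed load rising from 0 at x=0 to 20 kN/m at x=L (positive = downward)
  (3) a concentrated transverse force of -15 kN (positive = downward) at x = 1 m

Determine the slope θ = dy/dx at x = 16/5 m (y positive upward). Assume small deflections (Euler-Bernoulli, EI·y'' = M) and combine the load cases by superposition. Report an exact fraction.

θ(16/5) = -232199/150000000 rad

Load 1 — uniform load w=15 kN/m over full span:
  θ_1 = -wx(x²-3Lx+3L²)/(6EI) = -15·(16/5)·((16/5)²-3·4·(16/5)+3·4²)/(6·200000) = -62/78125 rad
Load 2 — triangular load w₀=20 kN/m (0→w₀ over full span):
  θ_2 = (w₀Lx²/4-w₀L²x/3-w₀x⁴/(24L))/EI = (20·4·(16/5)²/4-20·4²·(16/5)/3-20·(16/5)⁴/(24·4))/200000 = -928/1171875 rad
Load 3 — point force P=-15 kN at a=1 m (b=L-a=3):
  θ_3 = -Pa²/(2EI)  [x>a] = -(-15)·1²/(2·200000) = 3/80000 rad
Superposition: θ = Σ θ_i = -232199/150000000 rad ≈ -0.001548 rad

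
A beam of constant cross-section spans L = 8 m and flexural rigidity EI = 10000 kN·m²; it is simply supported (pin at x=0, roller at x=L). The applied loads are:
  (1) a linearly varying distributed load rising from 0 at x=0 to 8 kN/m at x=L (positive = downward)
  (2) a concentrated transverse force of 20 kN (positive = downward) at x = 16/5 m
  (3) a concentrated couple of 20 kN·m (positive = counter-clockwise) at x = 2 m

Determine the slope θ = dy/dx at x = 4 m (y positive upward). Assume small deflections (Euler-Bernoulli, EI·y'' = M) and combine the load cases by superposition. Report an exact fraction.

θ(4) = 233/2250000 rad

Load 1 — triangular load w₀=8 kN/m (0→w₀ over full span):
  θ_1 = -w₀(7L⁴-30L²x²+15x⁴)/(360LEI) = -8·(7·8⁴-30·8²·4²+15·4⁴)/(360·8·10000) = -14/28125 rad
Load 2 — point force P=20 kN at a=16/5 m (b=L-a=24/5):
  θ_2 = -Pa(2L²-6Lx+3x²+a²)/(6LEI)  [x>a] = -20·(16/5)·(2·8²-6·8·4+3·4²+(16/5)²)/(6·8·10000) = 12/15625 rad
Load 3 — applied couple M₀=20 kN·m at a=2 m (b=L-a=6):
  θ_3 = (M₀x²/(2L)-M₀(x-a)+C₁)/EI  [x>a] with C₁=M₀(3b²-L²)/(6L)=55/3 = (20·4²/(2·8)-20·(4-2)+(55/3))/10000 = -1/6000 rad
Superposition: θ = Σ θ_i = 233/2250000 rad ≈ 0.000104 rad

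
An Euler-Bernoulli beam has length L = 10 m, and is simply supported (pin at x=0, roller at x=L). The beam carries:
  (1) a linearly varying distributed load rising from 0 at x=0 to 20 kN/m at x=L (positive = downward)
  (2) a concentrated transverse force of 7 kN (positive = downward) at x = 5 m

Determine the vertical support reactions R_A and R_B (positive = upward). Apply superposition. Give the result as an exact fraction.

Load 1 — triangular load w₀=20 kN/m (0→w₀ over full span):
  R_A = w₀L/6 = 20·10/6 = 100/3 kN
  R_B = w₀L/3 = 20·10/3 = 200/3 kN
Load 2 — point force P=7 kN at a=5 m (b=L-a=5):
  R_A = Pb/L = 7·5/10 = 7/2 kN
  R_B = Pa/L = 7·5/10 = 7/2 kN
Superposition: R_A = 221/6 kN, R_B = 421/6 kN

R_A = 221/6 kN, R_B = 421/6 kN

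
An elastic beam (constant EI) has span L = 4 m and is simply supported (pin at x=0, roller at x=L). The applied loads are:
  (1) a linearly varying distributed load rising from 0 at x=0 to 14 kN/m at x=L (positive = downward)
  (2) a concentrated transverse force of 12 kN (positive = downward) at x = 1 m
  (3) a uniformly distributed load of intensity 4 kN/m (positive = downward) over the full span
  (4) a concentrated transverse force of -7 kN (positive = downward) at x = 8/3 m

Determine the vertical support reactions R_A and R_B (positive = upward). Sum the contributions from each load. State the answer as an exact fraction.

Load 1 — triangular load w₀=14 kN/m (0→w₀ over full span):
  R_A = w₀L/6 = 14·4/6 = 28/3 kN
  R_B = w₀L/3 = 14·4/3 = 56/3 kN
Load 2 — point force P=12 kN at a=1 m (b=L-a=3):
  R_A = Pb/L = 12·3/4 = 9 kN
  R_B = Pa/L = 12·1/4 = 3 kN
Load 3 — uniform load w=4 kN/m over full span:
  R_A = wL/2 = 4·4/2 = 8 kN
  R_B = wL/2 = 4·4/2 = 8 kN
Load 4 — point force P=-7 kN at a=8/3 m (b=L-a=4/3):
  R_A = Pb/L = (-7)·(4/3)/4 = -7/3 kN
  R_B = Pa/L = (-7)·(8/3)/4 = -14/3 kN
Superposition: R_A = 24 kN, R_B = 25 kN

R_A = 24 kN, R_B = 25 kN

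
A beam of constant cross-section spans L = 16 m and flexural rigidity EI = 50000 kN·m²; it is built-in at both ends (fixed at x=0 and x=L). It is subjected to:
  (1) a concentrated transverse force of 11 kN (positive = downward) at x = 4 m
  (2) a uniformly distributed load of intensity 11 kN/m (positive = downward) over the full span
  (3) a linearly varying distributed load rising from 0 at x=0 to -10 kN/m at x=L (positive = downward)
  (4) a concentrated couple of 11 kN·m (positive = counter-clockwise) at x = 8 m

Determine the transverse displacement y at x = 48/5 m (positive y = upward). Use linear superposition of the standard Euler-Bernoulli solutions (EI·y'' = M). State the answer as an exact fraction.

y(48/5) = -582928/29296875 m

Load 1 — point force P=11 kN at a=4 m (b=L-a=12):
  y_1 = -Pa²(L-x)²(3bL-(3b+a)(L-x))/(6L³EI)  [x>a] = -11·4²·(16-(48/5))²·(3·12·16-(3·12+4)·(16-(48/5)))/(6·16³·50000) = -88/46875 m
Load 2 — uniform load w=11 kN/m over full span:
  y_2 = -wx²(L-x)²/(24EI) = -11·(48/5)²·(16-(48/5))²/(24·50000) = -67584/1953125 m
Load 3 — triangular load w₀=-10 kN/m (0→w₀ over full span):
  y_3 = -w₀x²(L-x)²(x+2L)/(120LEI) = -(-10)·(48/5)²·(16-(48/5))²·((48/5)+2·16)/(120·16·50000) = 159744/9765625 m
Load 4 — applied couple M₀=11 kN·m at a=8 m (b=L-a=8):
  y_4 = (R_Ax³/6 - M_Ax²/2 - M₀(x-a)²/2)/EI  [x>a] with R_A=33/32, M_A=11/4 = ((33/32)·(48/5)³/6 - (11/4)·(48/5)²/2 - 11·((48/5)-8)²/2)/50000 = 88/390625 m
Superposition: y = Σ y_i = -582928/29296875 m ≈ -0.019897 m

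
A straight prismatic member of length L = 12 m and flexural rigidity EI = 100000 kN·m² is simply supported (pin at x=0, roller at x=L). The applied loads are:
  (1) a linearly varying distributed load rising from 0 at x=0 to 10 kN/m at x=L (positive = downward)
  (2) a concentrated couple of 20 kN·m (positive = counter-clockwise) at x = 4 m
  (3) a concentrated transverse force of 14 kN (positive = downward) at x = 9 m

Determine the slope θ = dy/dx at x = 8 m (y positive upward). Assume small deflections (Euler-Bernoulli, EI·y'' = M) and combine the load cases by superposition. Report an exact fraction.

Load 1 — triangular load w₀=10 kN/m (0→w₀ over full span):
  θ_1 = -w₀(7L⁴-30L²x²+15x⁴)/(360LEI) = -10·(7·12⁴-30·12²·8²+15·8⁴)/(360·12·100000) = 91/56250 rad
Load 2 — applied couple M₀=20 kN·m at a=4 m (b=L-a=8):
  θ_2 = (M₀x²/(2L)-M₀(x-a)+C₁)/EI  [x>a] with C₁=M₀(3b²-L²)/(6L)=40/3 = (20·8²/(2·12)-20·(8-4)+(40/3))/100000 = -1/7500 rad
Load 3 — point force P=14 kN at a=9 m (b=L-a=3):
  θ_3 = -Pb(L²-b²-3x²)/(6LEI)  [x≤a] = -14·3·(12²-3²-3·8²)/(6·12·100000) = 133/400000 rad
Superposition: θ = Σ θ_i = 6541/3600000 rad ≈ 0.001817 rad

θ(8) = 6541/3600000 rad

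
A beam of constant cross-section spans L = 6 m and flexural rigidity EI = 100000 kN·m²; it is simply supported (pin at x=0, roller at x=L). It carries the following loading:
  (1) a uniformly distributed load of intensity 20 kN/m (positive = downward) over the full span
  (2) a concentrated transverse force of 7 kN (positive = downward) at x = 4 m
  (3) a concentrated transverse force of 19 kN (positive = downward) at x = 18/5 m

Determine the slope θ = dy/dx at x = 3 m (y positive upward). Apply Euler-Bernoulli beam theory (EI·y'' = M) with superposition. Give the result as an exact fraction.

Load 1 — uniform load w=20 kN/m over full span:
  θ_1 = -w(L³-6Lx²+4x³)/(24EI) = -20·(6³-6·6·3²+4·3³)/(24·100000) = 0 rad
Load 2 — point force P=7 kN at a=4 m (b=L-a=2):
  θ_2 = -Pb(L²-b²-3x²)/(6LEI)  [x≤a] = -7·2·(6²-2²-3·3²)/(6·6·100000) = -7/360000 rad
Load 3 — point force P=19 kN at a=18/5 m (b=L-a=12/5):
  θ_3 = -Pb(L²-b²-3x²)/(6LEI)  [x≤a] = -19·(12/5)·(6²-(12/5)²-3·3²)/(6·6·100000) = -513/12500000 rad
Superposition: θ = Σ θ_i = -13609/225000000 rad ≈ -0.000060 rad

θ(3) = -13609/225000000 rad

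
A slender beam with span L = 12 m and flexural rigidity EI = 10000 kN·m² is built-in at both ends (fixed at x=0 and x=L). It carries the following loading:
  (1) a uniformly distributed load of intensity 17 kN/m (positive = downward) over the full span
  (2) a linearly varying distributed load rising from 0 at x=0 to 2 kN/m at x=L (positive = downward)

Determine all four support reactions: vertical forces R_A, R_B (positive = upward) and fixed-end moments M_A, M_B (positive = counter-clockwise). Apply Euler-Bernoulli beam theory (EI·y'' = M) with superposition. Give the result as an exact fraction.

R_A = 528/5 kN, M_A = 1068/5 kN·m, R_B = 552/5 kN, M_B = -1092/5 kN·m

Load 1 — uniform load w=17 kN/m over full span:
  R_A = wL/2 = 17·12/2 = 102 kN
  M_A = wL²/12 = 17·12²/12 = 204 kN·m
  R_B = wL/2 = 17·12/2 = 102 kN
  M_B = -wL²/12 = -17·12²/12 = -204 kN·m
Load 2 — triangular load w₀=2 kN/m (0→w₀ over full span):
  R_A = 3w₀L/20 = 3·2·12/20 = 18/5 kN
  M_A = w₀L²/30 = 2·12²/30 = 48/5 kN·m
  R_B = 7w₀L/20 = 7·2·12/20 = 42/5 kN
  M_B = -w₀L²/20 = -2·12²/20 = -72/5 kN·m
Superposition: R_A = 528/5 kN, M_A = 1068/5 kN·m, R_B = 552/5 kN, M_B = -1092/5 kN·m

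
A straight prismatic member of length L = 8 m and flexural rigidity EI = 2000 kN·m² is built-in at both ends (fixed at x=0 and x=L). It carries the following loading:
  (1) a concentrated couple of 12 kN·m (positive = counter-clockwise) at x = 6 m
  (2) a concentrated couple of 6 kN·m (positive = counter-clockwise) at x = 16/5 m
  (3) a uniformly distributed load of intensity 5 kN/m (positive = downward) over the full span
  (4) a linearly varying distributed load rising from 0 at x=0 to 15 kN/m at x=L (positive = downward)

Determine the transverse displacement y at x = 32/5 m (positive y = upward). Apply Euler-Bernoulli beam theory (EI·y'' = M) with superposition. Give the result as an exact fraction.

Load 1 — applied couple M₀=12 kN·m at a=6 m (b=L-a=2):
  y_1 = (R_Ax³/6 - M_Ax²/2 - M₀(x-a)²/2)/EI  [x>a] with R_A=27/16, M_A=15/4 = ((27/16)·(32/5)³/6 - (15/4)·(32/5)²/2 - 12·((32/5)-6)²/2)/2000 = -63/31250 m
Load 2 — applied couple M₀=6 kN·m at a=16/5 m (b=L-a=24/5):
  y_2 = (R_Ax³/6 - M_Ax²/2 - M₀(x-a)²/2)/EI  [x>a] with R_A=27/25, M_A=18/25 = ((27/25)·(32/5)³/6 - (18/25)·(32/5)²/2 - 6·((32/5)-(16/5))²/2)/2000 = 336/390625 m
Load 3 — uniform load w=5 kN/m over full span:
  y_3 = -wx²(L-x)²/(24EI) = -5·(32/5)²·(8-(32/5))²/(24·2000) = -512/46875 m
Load 4 — triangular load w₀=15 kN/m (0→w₀ over full span):
  y_4 = -w₀x²(L-x)²(x+2L)/(120LEI) = -15·(32/5)²·(8-(32/5))²·((32/5)+2·8)/(120·8·2000) = -7168/390625 m
Superposition: y = Σ y_i = -71317/2343750 m ≈ -0.030429 m

y(32/5) = -71317/2343750 m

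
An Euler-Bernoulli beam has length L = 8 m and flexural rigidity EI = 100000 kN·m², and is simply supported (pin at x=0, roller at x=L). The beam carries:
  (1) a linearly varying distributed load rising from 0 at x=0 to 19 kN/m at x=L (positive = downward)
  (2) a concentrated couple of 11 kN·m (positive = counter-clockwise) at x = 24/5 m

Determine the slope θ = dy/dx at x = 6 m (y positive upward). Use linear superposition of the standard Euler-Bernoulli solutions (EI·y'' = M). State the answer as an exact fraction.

Load 1 — triangular load w₀=19 kN/m (0→w₀ over full span):
  θ_1 = -w₀(7L⁴-30L²x²+15x⁴)/(360LEI) = -19·(7·8⁴-30·8²·6²+15·6⁴)/(360·8·100000) = 24947/18000000 rad
Load 2 — applied couple M₀=11 kN·m at a=24/5 m (b=L-a=16/5):
  θ_2 = (M₀x²/(2L)-M₀(x-a)+C₁)/EI  [x>a] with C₁=M₀(3b²-L²)/(6L)=-572/75 = (11·6²/(2·8)-11·(6-(24/5))+(-572/75))/100000 = 1177/30000000 rad
Superposition: θ = Σ θ_i = 64133/45000000 rad ≈ 0.001425 rad

θ(6) = 64133/45000000 rad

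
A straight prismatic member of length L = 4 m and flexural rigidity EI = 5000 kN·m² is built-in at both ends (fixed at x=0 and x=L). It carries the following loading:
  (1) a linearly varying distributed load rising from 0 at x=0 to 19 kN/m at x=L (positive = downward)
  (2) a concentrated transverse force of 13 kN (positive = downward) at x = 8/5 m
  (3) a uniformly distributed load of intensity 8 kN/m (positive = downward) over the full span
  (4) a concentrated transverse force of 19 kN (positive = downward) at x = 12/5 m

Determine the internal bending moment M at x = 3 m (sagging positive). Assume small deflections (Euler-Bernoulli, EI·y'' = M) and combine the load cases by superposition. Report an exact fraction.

M(3) = 4977/1000 kN·m

Load 1 — triangular load w₀=19 kN/m (0→w₀ over full span):
  M_1 = 3w₀Lx/20 - w₀L²/30 - w₀x³/(6L) = 3·19·4·3/20 - 19·4²/30 - 19·3³/(6·4) = 323/120 kN·m
Load 2 — point force P=13 kN at a=8/5 m (b=L-a=12/5):
  M_2 = Pa²(a+3b)(L-x)/L³ - Pa²b/L²  [x>a] = 13·(8/5)²·((8/5)+3·(12/5))·(4-3)/4³ - 13·(8/5)²·(12/5)/4² = -52/125 kN·m
Load 3 — uniform load w=8 kN/m over full span:
  M_3 = wLx/2 - wL²/12 - wx²/2 = 8·4·3/2 - 8·4²/12 - 8·3²/2 = 4/3 kN·m
Load 4 — point force P=19 kN at a=12/5 m (b=L-a=8/5):
  M_4 = Pa²(a+3b)(L-x)/L³ - Pa²b/L²  [x>a] = 19·(12/5)²·((12/5)+3·(8/5))·(4-3)/4³ - 19·(12/5)²·(8/5)/4² = 171/125 kN·m
Superposition: M = Σ M_i = 4977/1000 kN·m ≈ 4.977000 kN·m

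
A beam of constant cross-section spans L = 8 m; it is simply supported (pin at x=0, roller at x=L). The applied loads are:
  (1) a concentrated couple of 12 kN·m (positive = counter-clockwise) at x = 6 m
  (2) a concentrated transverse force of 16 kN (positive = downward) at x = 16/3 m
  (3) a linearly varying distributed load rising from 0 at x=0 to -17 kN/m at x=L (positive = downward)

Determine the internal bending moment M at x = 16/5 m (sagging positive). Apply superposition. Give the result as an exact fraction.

M(16/5) = -14648/375 kN·m

Load 1 — applied couple M₀=12 kN·m at a=6 m (b=L-a=2):
  M_1 = M₀x/L  [x≤a] = 12·(16/5)/8 = 24/5 kN·m
Load 2 — point force P=16 kN at a=16/3 m (b=L-a=8/3):
  M_2 = Pbx/L  [x≤a] = 16·(8/3)·(16/5)/8 = 256/15 kN·m
Load 3 — triangular load w₀=-17 kN/m (0→w₀ over full span):
  M_3 = w₀Lx/6 - w₀x³/(6L) = (-17)·8·(16/5)/6 - (-17)·(16/5)³/(6·8) = -7616/125 kN·m
Superposition: M = Σ M_i = -14648/375 kN·m ≈ -39.061333 kN·m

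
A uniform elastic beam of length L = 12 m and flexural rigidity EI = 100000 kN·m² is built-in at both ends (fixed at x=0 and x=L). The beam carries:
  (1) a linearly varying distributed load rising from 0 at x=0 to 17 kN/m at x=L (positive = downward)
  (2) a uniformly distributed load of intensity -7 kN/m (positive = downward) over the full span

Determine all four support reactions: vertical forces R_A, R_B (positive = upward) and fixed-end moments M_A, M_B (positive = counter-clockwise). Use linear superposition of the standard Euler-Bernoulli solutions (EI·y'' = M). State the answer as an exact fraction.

Load 1 — triangular load w₀=17 kN/m (0→w₀ over full span):
  R_A = 3w₀L/20 = 3·17·12/20 = 153/5 kN
  M_A = w₀L²/30 = 17·12²/30 = 408/5 kN·m
  R_B = 7w₀L/20 = 7·17·12/20 = 357/5 kN
  M_B = -w₀L²/20 = -17·12²/20 = -612/5 kN·m
Load 2 — uniform load w=-7 kN/m over full span:
  R_A = wL/2 = (-7)·12/2 = -42 kN
  M_A = wL²/12 = (-7)·12²/12 = -84 kN·m
  R_B = wL/2 = (-7)·12/2 = -42 kN
  M_B = -wL²/12 = -(-7)·12²/12 = 84 kN·m
Superposition: R_A = -57/5 kN, M_A = -12/5 kN·m, R_B = 147/5 kN, M_B = -192/5 kN·m

R_A = -57/5 kN, M_A = -12/5 kN·m, R_B = 147/5 kN, M_B = -192/5 kN·m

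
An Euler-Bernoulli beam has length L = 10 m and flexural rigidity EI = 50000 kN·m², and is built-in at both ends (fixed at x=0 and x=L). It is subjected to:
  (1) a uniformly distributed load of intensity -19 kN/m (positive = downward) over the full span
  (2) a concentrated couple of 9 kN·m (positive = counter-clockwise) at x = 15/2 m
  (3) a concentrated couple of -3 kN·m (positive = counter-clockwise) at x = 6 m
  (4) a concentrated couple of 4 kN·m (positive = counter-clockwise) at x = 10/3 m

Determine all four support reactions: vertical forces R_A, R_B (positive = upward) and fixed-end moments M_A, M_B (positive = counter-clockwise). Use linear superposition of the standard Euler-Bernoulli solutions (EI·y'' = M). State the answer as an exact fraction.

Load 1 — uniform load w=-19 kN/m over full span:
  R_A = wL/2 = (-19)·10/2 = -95 kN
  M_A = wL²/12 = (-19)·10²/12 = -475/3 kN·m
  R_B = wL/2 = (-19)·10/2 = -95 kN
  M_B = -wL²/12 = -(-19)·10²/12 = 475/3 kN·m
Load 2 — applied couple M₀=9 kN·m at a=15/2 m (b=L-a=5/2):
  R_A = 6M₀ab/L³ = 6·9·(15/2)·(5/2)/10³ = 81/80 kN
  M_A = M₀b(2a-b)/L² = 9·(5/2)·(2·(15/2)-(5/2))/10² = 45/16 kN·m
  R_B = -6M₀ab/L³ = -6·9·(15/2)·(5/2)/10³ = -81/80 kN
  M_B = M₀a(2b-a)/L² = 9·(15/2)·(2·(5/2)-(15/2))/10² = -27/16 kN·m
Load 3 — applied couple M₀=-3 kN·m at a=6 m (b=L-a=4):
  R_A = 6M₀ab/L³ = 6·(-3)·6·4/10³ = -54/125 kN
  M_A = M₀b(2a-b)/L² = (-3)·4·(2·6-4)/10² = -24/25 kN·m
  R_B = -6M₀ab/L³ = -6·(-3)·6·4/10³ = 54/125 kN
  M_B = M₀a(2b-a)/L² = (-3)·6·(2·4-6)/10² = -9/25 kN·m
Load 4 — applied couple M₀=4 kN·m at a=10/3 m (b=L-a=20/3):
  R_A = 6M₀ab/L³ = 6·4·(10/3)·(20/3)/10³ = 8/15 kN
  M_A = M₀b(2a-b)/L² = 4·(20/3)·(2·(10/3)-(20/3))/10² = 0 kN·m
  R_B = -6M₀ab/L³ = -6·4·(10/3)·(20/3)/10³ = -8/15 kN
  M_B = M₀a(2b-a)/L² = 4·(10/3)·(2·(20/3)-(10/3))/10² = 4/3 kN·m
Superposition: R_A = -563317/6000 kN, M_A = -187777/1200 kN·m, R_B = -576683/6000 kN, M_B = 189143/1200 kN·m

R_A = -563317/6000 kN, M_A = -187777/1200 kN·m, R_B = -576683/6000 kN, M_B = 189143/1200 kN·m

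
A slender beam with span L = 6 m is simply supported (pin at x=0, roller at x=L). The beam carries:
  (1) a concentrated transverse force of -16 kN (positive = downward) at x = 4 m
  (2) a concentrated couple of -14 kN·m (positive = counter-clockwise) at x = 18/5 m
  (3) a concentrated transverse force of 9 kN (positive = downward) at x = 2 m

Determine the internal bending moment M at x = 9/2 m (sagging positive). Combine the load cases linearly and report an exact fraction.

M(9/2) = -8 kN·m

Load 1 — point force P=-16 kN at a=4 m (b=L-a=2):
  M_1 = Pa(L-x)/L  [x>a] = (-16)·4·(6-(9/2))/6 = -16 kN·m
Load 2 — applied couple M₀=-14 kN·m at a=18/5 m (b=L-a=12/5):
  M_2 = M₀x/L - M₀  [x>a] = (-14)·(9/2)/6 - (-14) = 7/2 kN·m
Load 3 — point force P=9 kN at a=2 m (b=L-a=4):
  M_3 = Pa(L-x)/L  [x>a] = 9·2·(6-(9/2))/6 = 9/2 kN·m
Superposition: M = Σ M_i = -8 kN·m ≈ -8.000000 kN·m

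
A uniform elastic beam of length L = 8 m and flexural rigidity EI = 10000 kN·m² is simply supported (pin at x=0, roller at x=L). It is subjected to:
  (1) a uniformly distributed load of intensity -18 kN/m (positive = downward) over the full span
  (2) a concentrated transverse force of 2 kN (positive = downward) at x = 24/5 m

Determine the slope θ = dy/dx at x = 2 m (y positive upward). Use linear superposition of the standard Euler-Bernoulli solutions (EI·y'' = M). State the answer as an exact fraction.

Load 1 — uniform load w=-18 kN/m over full span:
  θ_1 = -w(L³-6Lx²+4x³)/(24EI) = -(-18)·(8³-6·8·2²+4·2³)/(24·10000) = 33/1250 rad
Load 2 — point force P=2 kN at a=24/5 m (b=L-a=16/5):
  θ_2 = -Pb(L²-b²-3x²)/(6LEI)  [x≤a] = -2·(16/5)·(8²-(16/5)²-3·2²)/(6·8·10000) = -87/156250 rad
Superposition: θ = Σ θ_i = 2019/78125 rad ≈ 0.025843 rad

θ(2) = 2019/78125 rad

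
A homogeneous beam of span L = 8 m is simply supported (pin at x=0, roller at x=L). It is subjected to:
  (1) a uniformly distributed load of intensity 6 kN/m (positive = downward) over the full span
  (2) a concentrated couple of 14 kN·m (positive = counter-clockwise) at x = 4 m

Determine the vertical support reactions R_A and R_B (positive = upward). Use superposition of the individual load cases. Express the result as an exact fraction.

R_A = 103/4 kN, R_B = 89/4 kN

Load 1 — uniform load w=6 kN/m over full span:
  R_A = wL/2 = 6·8/2 = 24 kN
  R_B = wL/2 = 6·8/2 = 24 kN
Load 2 — applied couple M₀=14 kN·m at a=4 m (b=L-a=4):
  R_A = M₀/L = 14/8 = 7/4 kN
  R_B = -M₀/L = -14/8 = -7/4 kN
Superposition: R_A = 103/4 kN, R_B = 89/4 kN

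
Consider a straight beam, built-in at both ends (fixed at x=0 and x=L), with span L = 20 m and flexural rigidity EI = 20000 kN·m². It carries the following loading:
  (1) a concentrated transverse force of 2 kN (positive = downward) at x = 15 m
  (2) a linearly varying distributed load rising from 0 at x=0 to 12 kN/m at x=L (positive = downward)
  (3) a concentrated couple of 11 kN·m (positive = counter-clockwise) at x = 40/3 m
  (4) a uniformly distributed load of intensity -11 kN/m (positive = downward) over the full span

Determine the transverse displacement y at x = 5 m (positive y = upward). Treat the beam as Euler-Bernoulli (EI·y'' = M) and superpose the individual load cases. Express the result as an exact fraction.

y(5) = 14573/230400 m

Load 1 — point force P=2 kN at a=15 m (b=L-a=5):
  y_1 = -Pb²x²(3aL-(3a+b)x)/(6L³EI)  [x≤a] = -2·5²·5²·(3·15·20-(3·15+5)·5)/(6·20³·20000) = -13/15360 m
Load 2 — triangular load w₀=12 kN/m (0→w₀ over full span):
  y_2 = -w₀x²(L-x)²(x+2L)/(120LEI) = -12·5²·(20-5)²·(5+2·20)/(120·20·20000) = -81/1280 m
Load 3 — applied couple M₀=11 kN·m at a=40/3 m (b=L-a=20/3):
  y_3 = (R_Ax³/6 - M_Ax²/2)/EI  [x≤a] with R_A=11/15, M_A=11/3 = ((11/15)·5³/6 - (11/3)·5²/2)/20000 = -11/7200 m
Load 4 — uniform load w=-11 kN/m over full span:
  y_4 = -wx²(L-x)²/(24EI) = -(-11)·5²·(20-5)²/(24·20000) = 33/256 m
Superposition: y = Σ y_i = 14573/230400 m ≈ 0.063251 m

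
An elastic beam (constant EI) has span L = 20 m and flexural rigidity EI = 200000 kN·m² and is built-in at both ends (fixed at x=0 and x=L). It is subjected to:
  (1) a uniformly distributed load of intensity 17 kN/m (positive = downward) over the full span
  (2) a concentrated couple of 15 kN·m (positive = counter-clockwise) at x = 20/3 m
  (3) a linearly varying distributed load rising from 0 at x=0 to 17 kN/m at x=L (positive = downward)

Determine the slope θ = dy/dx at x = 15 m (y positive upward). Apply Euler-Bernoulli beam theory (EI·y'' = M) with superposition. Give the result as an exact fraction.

θ(15) = 2041/256000 rad

Load 1 — uniform load w=17 kN/m over full span:
  θ_1 = -wx(L-x)(L-2x)/(12EI) = -17·15·(20-15)·(20-2·15)/(12·200000) = 17/3200 rad
Load 2 — applied couple M₀=15 kN·m at a=20/3 m (b=L-a=40/3):
  θ_2 = (R_Ax²/2 - M_Ax - M₀(x-a))/EI  [x>a] with R_A=1, M_A=0 = (1·15²/2 - 0·15 - 15·(15-(20/3)))/200000 = -1/16000 rad
Load 3 — triangular load w₀=17 kN/m (0→w₀ over full span):
  θ_3 = -w₀(2x(L-x)(L-2x)(x+2L)+x²(L-x)²)/(120LEI) = -17·(2·15·(20-15)·(20-2·15)·(15+2·20)+15²·(20-15)²)/(120·20·200000) = 697/256000 rad
Superposition: θ = Σ θ_i = 2041/256000 rad ≈ 0.007973 rad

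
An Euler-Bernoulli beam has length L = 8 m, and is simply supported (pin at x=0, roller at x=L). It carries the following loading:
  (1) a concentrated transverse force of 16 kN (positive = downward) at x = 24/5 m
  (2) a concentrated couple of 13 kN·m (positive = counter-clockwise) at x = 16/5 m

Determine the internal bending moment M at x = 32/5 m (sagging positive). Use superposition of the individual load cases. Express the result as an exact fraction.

M(32/5) = 319/25 kN·m

Load 1 — point force P=16 kN at a=24/5 m (b=L-a=16/5):
  M_1 = Pa(L-x)/L  [x>a] = 16·(24/5)·(8-(32/5))/8 = 384/25 kN·m
Load 2 — applied couple M₀=13 kN·m at a=16/5 m (b=L-a=24/5):
  M_2 = M₀x/L - M₀  [x>a] = 13·(32/5)/8 - 13 = -13/5 kN·m
Superposition: M = Σ M_i = 319/25 kN·m ≈ 12.760000 kN·m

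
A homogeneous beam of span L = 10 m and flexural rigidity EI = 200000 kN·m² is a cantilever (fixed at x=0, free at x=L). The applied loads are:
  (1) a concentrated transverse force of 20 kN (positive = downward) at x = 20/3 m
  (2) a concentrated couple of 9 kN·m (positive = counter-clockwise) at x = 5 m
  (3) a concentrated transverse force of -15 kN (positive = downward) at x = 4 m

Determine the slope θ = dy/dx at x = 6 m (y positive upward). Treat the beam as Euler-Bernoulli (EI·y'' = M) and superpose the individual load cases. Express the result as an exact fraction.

Load 1 — point force P=20 kN at a=20/3 m (b=L-a=10/3):
  θ_1 = -Px(2a-x)/(2EI)  [x≤a] = -20·6·(2·(20/3)-6)/(2·200000) = -11/5000 rad
Load 2 — applied couple M₀=9 kN·m at a=5 m (b=L-a=5):
  θ_2 = M₀a/EI  [x>a] = 9·5/200000 = 9/40000 rad
Load 3 — point force P=-15 kN at a=4 m (b=L-a=6):
  θ_3 = -Pa²/(2EI)  [x>a] = -(-15)·4²/(2·200000) = 3/5000 rad
Superposition: θ = Σ θ_i = -11/8000 rad ≈ -0.001375 rad

θ(6) = -11/8000 rad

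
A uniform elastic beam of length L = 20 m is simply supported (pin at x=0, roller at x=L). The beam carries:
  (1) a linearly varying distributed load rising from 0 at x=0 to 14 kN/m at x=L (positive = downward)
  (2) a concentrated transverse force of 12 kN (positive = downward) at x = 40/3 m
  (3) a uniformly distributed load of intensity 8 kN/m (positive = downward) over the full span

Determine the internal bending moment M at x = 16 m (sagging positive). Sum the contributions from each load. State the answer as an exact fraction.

Load 1 — triangular load w₀=14 kN/m (0→w₀ over full span):
  M_1 = w₀Lx/6 - w₀x³/(6L) = 14·20·16/6 - 14·16³/(6·20) = 1344/5 kN·m
Load 2 — point force P=12 kN at a=40/3 m (b=L-a=20/3):
  M_2 = Pa(L-x)/L  [x>a] = 12·(40/3)·(20-16)/20 = 32 kN·m
Load 3 — uniform load w=8 kN/m over full span:
  M_3 = wx(L-x)/2 = 8·16·(20-16)/2 = 256 kN·m
Superposition: M = Σ M_i = 2784/5 kN·m ≈ 556.800000 kN·m

M(16) = 2784/5 kN·m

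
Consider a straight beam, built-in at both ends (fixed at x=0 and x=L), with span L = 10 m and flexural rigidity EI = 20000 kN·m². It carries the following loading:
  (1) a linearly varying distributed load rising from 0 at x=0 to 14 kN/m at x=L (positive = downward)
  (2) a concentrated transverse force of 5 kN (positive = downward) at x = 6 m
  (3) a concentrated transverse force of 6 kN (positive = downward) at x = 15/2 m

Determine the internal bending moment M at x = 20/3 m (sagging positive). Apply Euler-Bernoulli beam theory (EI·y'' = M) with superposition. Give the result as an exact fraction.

M(20/3) = 202403/6480 kN·m

Load 1 — triangular load w₀=14 kN/m (0→w₀ over full span):
  M_1 = 3w₀Lx/20 - w₀L²/30 - w₀x³/(6L) = 3·14·10·(20/3)/20 - 14·10²/30 - 14·(20/3)³/(6·10) = 1960/81 kN·m
Load 2 — point force P=5 kN at a=6 m (b=L-a=4):
  M_2 = Pa²(a+3b)(L-x)/L³ - Pa²b/L²  [x>a] = 5·6²·(6+3·4)·(10-(20/3))/10³ - 5·6²·4/10² = 18/5 kN·m
Load 3 — point force P=6 kN at a=15/2 m (b=L-a=5/2):
  M_3 = Pb²(3a+b)x/L³ - Pab²/L²  [x≤a] = 6·(5/2)²·(3·(15/2)+(5/2))·(20/3)/10³ - 6·(15/2)·(5/2)²/10² = 55/16 kN·m
Superposition: M = Σ M_i = 202403/6480 kN·m ≈ 31.235031 kN·m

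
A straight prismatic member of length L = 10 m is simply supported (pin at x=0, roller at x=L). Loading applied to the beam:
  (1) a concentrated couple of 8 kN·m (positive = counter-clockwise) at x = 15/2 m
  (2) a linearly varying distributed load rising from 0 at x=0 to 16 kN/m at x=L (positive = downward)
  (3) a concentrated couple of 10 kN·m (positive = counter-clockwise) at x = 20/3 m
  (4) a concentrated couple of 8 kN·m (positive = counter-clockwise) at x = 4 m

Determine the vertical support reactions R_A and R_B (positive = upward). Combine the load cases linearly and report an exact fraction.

R_A = 439/15 kN, R_B = 761/15 kN

Load 1 — applied couple M₀=8 kN·m at a=15/2 m (b=L-a=5/2):
  R_A = M₀/L = 8/10 = 4/5 kN
  R_B = -M₀/L = -8/10 = -4/5 kN
Load 2 — triangular load w₀=16 kN/m (0→w₀ over full span):
  R_A = w₀L/6 = 16·10/6 = 80/3 kN
  R_B = w₀L/3 = 16·10/3 = 160/3 kN
Load 3 — applied couple M₀=10 kN·m at a=20/3 m (b=L-a=10/3):
  R_A = M₀/L = 10/10 = 1 kN
  R_B = -M₀/L = -10/10 = -1 kN
Load 4 — applied couple M₀=8 kN·m at a=4 m (b=L-a=6):
  R_A = M₀/L = 8/10 = 4/5 kN
  R_B = -M₀/L = -8/10 = -4/5 kN
Superposition: R_A = 439/15 kN, R_B = 761/15 kN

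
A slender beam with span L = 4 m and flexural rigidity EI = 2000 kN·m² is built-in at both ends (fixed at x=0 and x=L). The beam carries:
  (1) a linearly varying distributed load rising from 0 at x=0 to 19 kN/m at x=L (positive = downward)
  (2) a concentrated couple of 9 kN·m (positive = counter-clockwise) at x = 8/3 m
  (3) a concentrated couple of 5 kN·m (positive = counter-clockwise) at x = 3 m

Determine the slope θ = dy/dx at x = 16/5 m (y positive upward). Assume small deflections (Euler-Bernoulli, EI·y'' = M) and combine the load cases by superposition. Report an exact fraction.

θ(16/5) = 6889/1875000 rad

Load 1 — triangular load w₀=19 kN/m (0→w₀ over full span):
  θ_1 = -w₀(2x(L-x)(L-2x)(x+2L)+x²(L-x)²)/(120LEI) = -19·(2·(16/5)·(4-(16/5))·(4-2·(16/5))·((16/5)+2·4)+(16/5)²·(4-(16/5))²)/(120·4·2000) = 608/234375 rad
Load 2 — applied couple M₀=9 kN·m at a=8/3 m (b=L-a=4/3):
  θ_2 = (R_Ax²/2 - M_Ax - M₀(x-a))/EI  [x>a] with R_A=3, M_A=3 = (3·(16/5)²/2 - 3·(16/5) - 9·((16/5)-(8/3)))/2000 = 3/6250 rad
Load 3 — applied couple M₀=5 kN·m at a=3 m (b=L-a=1):
  θ_3 = (R_Ax²/2 - M_Ax - M₀(x-a))/EI  [x>a] with R_A=45/32, M_A=25/16 = ((45/32)·(16/5)²/2 - (25/16)·(16/5) - 5·((16/5)-3))/2000 = 3/5000 rad
Superposition: θ = Σ θ_i = 6889/1875000 rad ≈ 0.003674 rad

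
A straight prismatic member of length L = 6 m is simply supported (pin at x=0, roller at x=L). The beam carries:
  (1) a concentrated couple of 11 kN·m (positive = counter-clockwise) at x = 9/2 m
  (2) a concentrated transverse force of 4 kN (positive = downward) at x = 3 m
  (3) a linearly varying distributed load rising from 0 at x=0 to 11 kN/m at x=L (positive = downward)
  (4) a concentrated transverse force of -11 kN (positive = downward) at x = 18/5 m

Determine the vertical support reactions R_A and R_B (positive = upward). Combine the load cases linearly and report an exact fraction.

Load 1 — applied couple M₀=11 kN·m at a=9/2 m (b=L-a=3/2):
  R_A = M₀/L = 11/6 kN
  R_B = -M₀/L = -11/6 kN
Load 2 — point force P=4 kN at a=3 m (b=L-a=3):
  R_A = Pb/L = 4·3/6 = 2 kN
  R_B = Pa/L = 4·3/6 = 2 kN
Load 3 — triangular load w₀=11 kN/m (0→w₀ over full span):
  R_A = w₀L/6 = 11·6/6 = 11 kN
  R_B = w₀L/3 = 11·6/3 = 22 kN
Load 4 — point force P=-11 kN at a=18/5 m (b=L-a=12/5):
  R_A = Pb/L = (-11)·(12/5)/6 = -22/5 kN
  R_B = Pa/L = (-11)·(18/5)/6 = -33/5 kN
Superposition: R_A = 313/30 kN, R_B = 467/30 kN

R_A = 313/30 kN, R_B = 467/30 kN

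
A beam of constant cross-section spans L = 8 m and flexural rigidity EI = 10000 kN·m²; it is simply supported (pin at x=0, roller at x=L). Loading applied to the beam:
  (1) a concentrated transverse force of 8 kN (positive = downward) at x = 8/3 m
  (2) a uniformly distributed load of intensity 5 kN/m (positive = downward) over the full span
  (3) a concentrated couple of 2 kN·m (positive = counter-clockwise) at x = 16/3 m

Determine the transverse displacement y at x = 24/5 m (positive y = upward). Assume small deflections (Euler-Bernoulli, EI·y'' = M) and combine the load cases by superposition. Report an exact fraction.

Load 1 — point force P=8 kN at a=8/3 m (b=L-a=16/3):
  y_1 = -Pa(L-x)(2Lx-a²-x²)/(6LEI)  [x>a] = -8·(8/3)·(8-(24/5))·(2·8·(24/5)-(8/3)²-(24/5)²)/(6·8·10000) = -41984/6328125 m
Load 2 — uniform load w=5 kN/m over full span:
  y_2 = -wx(L³-2Lx²+x³)/(24EI) = -5·(24/5)·(8³-2·8·(24/5)²+(24/5)³)/(24·10000) = -1984/78125 m
Load 3 — applied couple M₀=2 kN·m at a=16/3 m (b=L-a=8/3):
  y_3 = (M₀x³/(6L)+C₁x)/EI  [x≤a] with C₁=M₀(3b²-L²)/(6L)=-16/9 = (2·(24/5)³/(6·8)+(-16/9)·(24/5))/10000 = -92/234375 m
Superposition: y = Σ y_i = -205172/6328125 m ≈ -0.032422 m

y(24/5) = -205172/6328125 m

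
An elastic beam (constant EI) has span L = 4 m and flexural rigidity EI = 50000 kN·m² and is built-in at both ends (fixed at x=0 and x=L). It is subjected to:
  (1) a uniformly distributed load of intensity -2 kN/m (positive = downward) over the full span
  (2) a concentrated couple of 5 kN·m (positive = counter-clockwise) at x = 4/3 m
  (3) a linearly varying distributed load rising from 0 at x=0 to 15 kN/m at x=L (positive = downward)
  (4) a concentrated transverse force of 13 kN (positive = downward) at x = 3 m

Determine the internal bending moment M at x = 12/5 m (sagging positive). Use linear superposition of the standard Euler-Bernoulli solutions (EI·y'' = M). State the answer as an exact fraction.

M(12/5) = 6269/1200 kN·m

Load 1 — uniform load w=-2 kN/m over full span:
  M_1 = wLx/2 - wL²/12 - wx²/2 = (-2)·4·(12/5)/2 - (-2)·4²/12 - (-2)·(12/5)²/2 = -88/75 kN·m
Load 2 — applied couple M₀=5 kN·m at a=4/3 m (b=L-a=8/3):
  M_2 = R_Ax - M_A - M₀  [x>a] with R_A=5/3, M_A=0 = (5/3)·(12/5) - 0 - 5 = -1 kN·m
Load 3 — triangular load w₀=15 kN/m (0→w₀ over full span):
  M_3 = 3w₀Lx/20 - w₀L²/30 - w₀x³/(6L) = 3·15·4·(12/5)/20 - 15·4²/30 - 15·(12/5)³/(6·4) = 124/25 kN·m
Load 4 — point force P=13 kN at a=3 m (b=L-a=1):
  M_4 = Pb²(3a+b)x/L³ - Pab²/L²  [x≤a] = 13·1²·(3·3+1)·(12/5)/4³ - 13·3·1²/4² = 39/16 kN·m
Superposition: M = Σ M_i = 6269/1200 kN·m ≈ 5.224167 kN·m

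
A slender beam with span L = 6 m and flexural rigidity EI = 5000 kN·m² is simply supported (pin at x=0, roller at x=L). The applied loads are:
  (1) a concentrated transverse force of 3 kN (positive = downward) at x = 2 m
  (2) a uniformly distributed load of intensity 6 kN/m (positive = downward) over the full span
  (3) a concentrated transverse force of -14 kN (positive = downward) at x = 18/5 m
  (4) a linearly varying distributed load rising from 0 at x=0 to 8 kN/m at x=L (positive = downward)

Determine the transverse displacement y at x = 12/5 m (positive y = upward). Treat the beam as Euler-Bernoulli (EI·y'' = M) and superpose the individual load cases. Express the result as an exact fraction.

Load 1 — point force P=3 kN at a=2 m (b=L-a=4):
  y_1 = -Pa(L-x)(2Lx-a²-x²)/(6LEI)  [x>a] = -3·2·(6-(12/5))·(2·6·(12/5)-2²-(12/5)²)/(6·6·5000) = -357/156250 m
Load 2 — uniform load w=6 kN/m over full span:
  y_2 = -wx(L³-2Lx²+x³)/(24EI) = -6·(12/5)·(6³-2·6·(12/5)²+(12/5)³)/(24·5000) = -7533/390625 m
Load 3 — point force P=-14 kN at a=18/5 m (b=L-a=12/5):
  y_3 = -Pbx(L²-b²-x²)/(6LEI)  [x≤a] = -(-14)·(12/5)·(12/5)·(6²-(12/5)²-(12/5)²)/(6·6·5000) = 4284/390625 m
Load 4 — triangular load w₀=8 kN/m (0→w₀ over full span):
  y_4 = -w₀x(7L⁴-10L²x²+3x⁴)/(360LEI) = -8·(12/5)·(7·6⁴-10·6²·(12/5)²+3·(12/5)⁴)/(360·6·5000) = -123228/9765625 m
Superposition: y = Σ y_i = -453531/19531250 m ≈ -0.023221 m

y(12/5) = -453531/19531250 m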